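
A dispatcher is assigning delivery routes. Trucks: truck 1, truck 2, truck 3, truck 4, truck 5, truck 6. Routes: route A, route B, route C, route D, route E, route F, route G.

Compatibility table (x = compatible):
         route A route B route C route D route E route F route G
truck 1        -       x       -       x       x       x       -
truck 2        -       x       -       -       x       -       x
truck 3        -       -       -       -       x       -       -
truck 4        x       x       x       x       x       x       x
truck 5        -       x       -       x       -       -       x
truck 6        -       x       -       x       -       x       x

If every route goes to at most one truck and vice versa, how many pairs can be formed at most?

6

One maximum matching: truck 1→route F, truck 2→route G, truck 3→route E, truck 4→route C, truck 5→route D, truck 6→route B.
This saturates every truck, so 6 is the maximum.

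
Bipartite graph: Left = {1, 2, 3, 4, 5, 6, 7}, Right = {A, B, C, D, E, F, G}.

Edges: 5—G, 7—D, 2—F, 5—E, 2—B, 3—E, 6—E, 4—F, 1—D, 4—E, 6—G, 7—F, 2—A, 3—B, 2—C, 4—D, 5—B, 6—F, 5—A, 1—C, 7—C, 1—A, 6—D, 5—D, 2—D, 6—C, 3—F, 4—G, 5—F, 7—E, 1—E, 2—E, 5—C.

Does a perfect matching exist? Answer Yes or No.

Yes

One maximum matching: 1–C, 2–A, 3–B, 4–D, 5–G, 6–F, 7–E.
All 7 left vertices are covered.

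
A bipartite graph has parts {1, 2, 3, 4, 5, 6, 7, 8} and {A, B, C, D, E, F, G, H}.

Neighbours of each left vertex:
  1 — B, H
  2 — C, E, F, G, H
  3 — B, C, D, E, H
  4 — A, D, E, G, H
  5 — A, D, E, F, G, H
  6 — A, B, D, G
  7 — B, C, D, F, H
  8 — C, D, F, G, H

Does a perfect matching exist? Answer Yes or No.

A valid assignment of size 8: 1→H, 2→C, 3→D, 4→E, 5→A, 6→B, 7→F, 8→G.
All 8 left vertices are covered.

Yes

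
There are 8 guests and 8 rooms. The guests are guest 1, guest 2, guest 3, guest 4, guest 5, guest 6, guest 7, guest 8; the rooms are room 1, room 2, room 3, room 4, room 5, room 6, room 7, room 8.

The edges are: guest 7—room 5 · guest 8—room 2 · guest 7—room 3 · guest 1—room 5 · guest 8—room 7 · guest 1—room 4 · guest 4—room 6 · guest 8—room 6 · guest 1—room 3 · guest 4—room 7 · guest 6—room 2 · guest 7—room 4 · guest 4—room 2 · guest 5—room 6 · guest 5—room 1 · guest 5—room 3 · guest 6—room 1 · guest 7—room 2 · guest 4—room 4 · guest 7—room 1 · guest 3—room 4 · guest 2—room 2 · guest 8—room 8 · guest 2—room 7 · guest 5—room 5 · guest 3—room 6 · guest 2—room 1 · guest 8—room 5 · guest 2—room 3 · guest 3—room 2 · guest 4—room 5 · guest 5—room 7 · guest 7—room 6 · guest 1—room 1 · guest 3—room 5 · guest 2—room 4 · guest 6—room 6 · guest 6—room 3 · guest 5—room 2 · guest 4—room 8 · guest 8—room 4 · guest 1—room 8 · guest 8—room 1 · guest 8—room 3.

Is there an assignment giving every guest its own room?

Yes

A valid assignment of size 8: guest 1–room 1, guest 2–room 7, guest 3–room 6, guest 4–room 4, guest 5–room 2, guest 6–room 3, guest 7–room 5, guest 8–room 8.
All 8 guests are covered.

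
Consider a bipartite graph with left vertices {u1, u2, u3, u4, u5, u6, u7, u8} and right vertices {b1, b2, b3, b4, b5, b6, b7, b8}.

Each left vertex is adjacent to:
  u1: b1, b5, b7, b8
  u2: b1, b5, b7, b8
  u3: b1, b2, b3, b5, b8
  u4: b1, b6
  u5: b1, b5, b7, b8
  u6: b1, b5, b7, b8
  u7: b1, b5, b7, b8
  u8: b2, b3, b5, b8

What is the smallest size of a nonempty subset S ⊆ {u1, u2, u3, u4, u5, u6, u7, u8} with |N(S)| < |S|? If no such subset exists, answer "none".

Take S = {u1, u2, u5, u6, u7}. Its neighbourhood is {b1, b5, b7, b8}, so |N(S)| = 4 < |S| = 5.
Every subset of size less than 5 has at least as many neighbours as members, so 5 is the minimum.

5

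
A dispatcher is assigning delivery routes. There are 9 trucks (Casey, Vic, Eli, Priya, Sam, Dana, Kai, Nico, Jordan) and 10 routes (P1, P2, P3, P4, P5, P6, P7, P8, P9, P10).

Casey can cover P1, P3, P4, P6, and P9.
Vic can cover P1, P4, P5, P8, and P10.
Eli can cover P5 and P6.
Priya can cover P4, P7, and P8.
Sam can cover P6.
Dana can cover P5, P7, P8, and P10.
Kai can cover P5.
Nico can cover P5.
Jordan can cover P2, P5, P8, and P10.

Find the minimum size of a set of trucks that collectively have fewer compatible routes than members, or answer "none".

Take S = {Kai, Nico}. Its neighbourhood is {P5}, so |N(S)| = 1 < |S| = 2.
No single vertex violates Hall's condition since each has at least one neighbour, so 2 is the minimum.

2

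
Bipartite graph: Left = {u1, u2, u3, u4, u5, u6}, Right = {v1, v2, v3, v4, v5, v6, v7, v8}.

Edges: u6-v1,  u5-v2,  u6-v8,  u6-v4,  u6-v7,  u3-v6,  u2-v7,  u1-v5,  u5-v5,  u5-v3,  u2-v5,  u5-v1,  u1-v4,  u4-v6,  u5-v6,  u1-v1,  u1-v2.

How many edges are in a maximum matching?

One maximum matching: u1-v2, u2-v5, u3-v6, u5-v3, u6-v7.
The set {u3, u4} has only 1 neighbour ({v6}), so by Hall's theorem at most 5 of the 6 left vertices can be matched.

5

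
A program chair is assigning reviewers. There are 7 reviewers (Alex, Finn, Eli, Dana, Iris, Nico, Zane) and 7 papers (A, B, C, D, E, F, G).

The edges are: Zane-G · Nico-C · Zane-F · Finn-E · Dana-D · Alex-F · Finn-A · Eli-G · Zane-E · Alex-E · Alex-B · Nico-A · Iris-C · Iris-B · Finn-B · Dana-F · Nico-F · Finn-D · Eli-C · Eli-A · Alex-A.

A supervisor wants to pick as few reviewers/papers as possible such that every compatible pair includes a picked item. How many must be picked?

7

A maximum matching has 7 edges (e.g. Alex–F, Finn–B, Eli–G, Dana–D, Iris–C, Nico–A, Zane–E).
By König's theorem the minimum vertex cover has the same size. One such cover is {Alex, Finn, Eli, Dana, Iris, Nico, Zane}.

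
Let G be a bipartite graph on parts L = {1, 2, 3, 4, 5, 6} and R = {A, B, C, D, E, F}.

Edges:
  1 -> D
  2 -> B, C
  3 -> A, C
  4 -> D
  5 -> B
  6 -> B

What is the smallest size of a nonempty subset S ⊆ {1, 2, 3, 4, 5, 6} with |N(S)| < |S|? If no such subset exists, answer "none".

2

Take S = {1, 4}. Its neighbourhood is {D}, so |N(S)| = 1 < |S| = 2.
No single vertex violates Hall's condition since each has at least one neighbour, so 2 is the minimum.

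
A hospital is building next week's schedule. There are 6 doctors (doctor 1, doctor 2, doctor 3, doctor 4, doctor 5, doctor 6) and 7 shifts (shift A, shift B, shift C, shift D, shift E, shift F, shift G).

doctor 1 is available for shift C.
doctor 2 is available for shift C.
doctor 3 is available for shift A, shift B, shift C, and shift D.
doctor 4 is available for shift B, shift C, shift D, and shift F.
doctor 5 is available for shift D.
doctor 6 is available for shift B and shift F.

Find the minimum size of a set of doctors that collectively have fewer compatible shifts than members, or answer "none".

2

Take S = {doctor 1, doctor 2}. Its neighbourhood is {shift C}, so |N(S)| = 1 < |S| = 2.
No single vertex violates Hall's condition since each has at least one neighbour, so 2 is the minimum.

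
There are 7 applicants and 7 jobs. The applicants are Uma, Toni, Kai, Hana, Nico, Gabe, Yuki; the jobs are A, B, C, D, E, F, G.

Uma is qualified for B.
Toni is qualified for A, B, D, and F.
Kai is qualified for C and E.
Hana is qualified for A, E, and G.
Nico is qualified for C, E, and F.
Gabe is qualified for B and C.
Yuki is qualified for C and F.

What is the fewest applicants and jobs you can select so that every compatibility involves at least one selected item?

A maximum matching has 6 edges (e.g. Uma–B, Toni–D, Kai–E, Hana–G, Nico–F, Gabe–C).
By König's theorem the minimum vertex cover has the same size. One such cover is {Toni, Hana, B, C, E, F}.

6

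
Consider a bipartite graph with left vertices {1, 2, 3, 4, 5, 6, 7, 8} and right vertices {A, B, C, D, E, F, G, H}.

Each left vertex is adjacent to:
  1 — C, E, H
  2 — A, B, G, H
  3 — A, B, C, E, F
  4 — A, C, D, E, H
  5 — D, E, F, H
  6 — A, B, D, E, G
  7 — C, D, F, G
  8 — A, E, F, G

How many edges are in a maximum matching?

A valid assignment of size 8: 1-C, 2-B, 3-A, 4-H, 5-D, 6-G, 7-F, 8-E.
This saturates every left vertex, so 8 is the maximum.

8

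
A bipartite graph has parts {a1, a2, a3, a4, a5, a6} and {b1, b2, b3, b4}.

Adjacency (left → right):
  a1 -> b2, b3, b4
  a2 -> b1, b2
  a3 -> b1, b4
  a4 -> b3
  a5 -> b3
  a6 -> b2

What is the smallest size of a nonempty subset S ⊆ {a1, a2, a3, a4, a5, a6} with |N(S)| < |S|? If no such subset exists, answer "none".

2

Take S = {a4, a5}. Its neighbourhood is {b3}, so |N(S)| = 1 < |S| = 2.
No single vertex violates Hall's condition since each has at least one neighbour, so 2 is the minimum.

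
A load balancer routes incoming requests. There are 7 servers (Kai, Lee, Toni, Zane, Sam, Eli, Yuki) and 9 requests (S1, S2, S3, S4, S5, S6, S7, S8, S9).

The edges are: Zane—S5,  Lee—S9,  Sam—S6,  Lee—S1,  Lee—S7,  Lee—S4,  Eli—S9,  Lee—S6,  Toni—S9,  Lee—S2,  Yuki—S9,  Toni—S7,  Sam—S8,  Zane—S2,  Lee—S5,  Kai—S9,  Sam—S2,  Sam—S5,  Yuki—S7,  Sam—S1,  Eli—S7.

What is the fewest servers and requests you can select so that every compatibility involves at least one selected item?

A maximum matching has 5 edges (e.g. Kai–S9, Lee–S6, Toni–S7, Zane–S5, Sam–S2).
By König's theorem the minimum vertex cover has the same size. One such cover is {Lee, Zane, Sam, S7, S9}.

5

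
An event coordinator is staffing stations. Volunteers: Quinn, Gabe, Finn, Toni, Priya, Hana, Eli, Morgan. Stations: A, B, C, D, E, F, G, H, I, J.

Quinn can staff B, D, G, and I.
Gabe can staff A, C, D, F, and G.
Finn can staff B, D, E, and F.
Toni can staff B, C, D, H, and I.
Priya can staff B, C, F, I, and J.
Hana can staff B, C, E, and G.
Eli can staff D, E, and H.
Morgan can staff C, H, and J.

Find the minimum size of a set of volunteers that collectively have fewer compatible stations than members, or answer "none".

none

A matching saturating every volunteer exists, for instance Quinn→G, Gabe→A, Finn→E, Toni→H, Priya→B, Hana→C, Eli→D, Morgan→J.
By Hall's marriage theorem, this means |N(S)| ≥ |S| for every subset S, so no violating subset exists.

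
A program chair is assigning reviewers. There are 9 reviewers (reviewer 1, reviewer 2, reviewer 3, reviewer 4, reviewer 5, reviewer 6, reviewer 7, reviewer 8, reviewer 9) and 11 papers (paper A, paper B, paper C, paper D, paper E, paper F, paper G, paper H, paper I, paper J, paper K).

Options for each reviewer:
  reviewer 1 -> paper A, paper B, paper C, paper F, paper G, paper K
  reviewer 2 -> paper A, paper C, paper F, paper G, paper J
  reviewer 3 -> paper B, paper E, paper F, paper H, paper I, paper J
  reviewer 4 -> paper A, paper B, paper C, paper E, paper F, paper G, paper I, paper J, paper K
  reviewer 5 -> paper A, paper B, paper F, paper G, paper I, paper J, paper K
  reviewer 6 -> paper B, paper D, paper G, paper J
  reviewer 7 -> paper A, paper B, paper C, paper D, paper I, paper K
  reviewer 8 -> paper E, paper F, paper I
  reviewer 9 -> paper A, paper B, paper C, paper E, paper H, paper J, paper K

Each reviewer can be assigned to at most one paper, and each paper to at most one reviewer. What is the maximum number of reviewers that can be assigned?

A valid assignment of size 9: reviewer 1-paper F, reviewer 2-paper J, reviewer 3-paper B, reviewer 4-paper C, reviewer 5-paper G, reviewer 6-paper D, reviewer 7-paper I, reviewer 8-paper E, reviewer 9-paper K.
This saturates every reviewer, so 9 is the maximum.

9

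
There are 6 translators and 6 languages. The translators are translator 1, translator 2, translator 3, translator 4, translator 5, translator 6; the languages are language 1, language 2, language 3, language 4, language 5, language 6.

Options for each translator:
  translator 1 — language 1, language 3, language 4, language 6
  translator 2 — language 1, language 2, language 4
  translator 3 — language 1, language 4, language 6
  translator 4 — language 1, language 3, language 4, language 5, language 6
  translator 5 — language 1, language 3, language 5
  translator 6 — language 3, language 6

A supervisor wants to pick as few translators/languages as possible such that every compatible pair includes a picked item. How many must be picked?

6

{translator 1, translator 2, translator 3, translator 4, translator 5, translator 6} is a vertex cover of size 6: every edge has an endpoint in this set.
No smaller cover exists because translator 1–language 4, translator 2–language 2, translator 3–language 1, translator 4–language 5, translator 5–language 3, translator 6–language 6 is a matching of size 6, and a cover must include an endpoint of each of these disjoint edges (König's theorem).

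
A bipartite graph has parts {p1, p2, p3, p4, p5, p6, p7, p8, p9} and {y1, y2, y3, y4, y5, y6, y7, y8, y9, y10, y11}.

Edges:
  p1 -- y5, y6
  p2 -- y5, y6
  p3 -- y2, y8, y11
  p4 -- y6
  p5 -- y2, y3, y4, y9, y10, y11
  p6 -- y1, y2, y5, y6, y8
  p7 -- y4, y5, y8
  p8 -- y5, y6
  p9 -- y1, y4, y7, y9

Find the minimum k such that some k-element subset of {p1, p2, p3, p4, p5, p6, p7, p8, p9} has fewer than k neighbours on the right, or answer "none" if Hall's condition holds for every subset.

Take S = {p1, p2, p4}. Its neighbourhood is {y5, y6}, so |N(S)| = 2 < |S| = 3.
Every subset of size less than 3 has at least as many neighbours as members, so 3 is the minimum.

3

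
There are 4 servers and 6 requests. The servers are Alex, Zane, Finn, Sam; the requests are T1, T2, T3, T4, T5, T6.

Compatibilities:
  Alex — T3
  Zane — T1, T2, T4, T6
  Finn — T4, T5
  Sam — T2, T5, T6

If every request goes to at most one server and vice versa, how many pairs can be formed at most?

For example, pair Alex–T3, Zane–T2, Finn–T4, Sam–T5.
All 4 servers are matched, so no larger matching exists.

4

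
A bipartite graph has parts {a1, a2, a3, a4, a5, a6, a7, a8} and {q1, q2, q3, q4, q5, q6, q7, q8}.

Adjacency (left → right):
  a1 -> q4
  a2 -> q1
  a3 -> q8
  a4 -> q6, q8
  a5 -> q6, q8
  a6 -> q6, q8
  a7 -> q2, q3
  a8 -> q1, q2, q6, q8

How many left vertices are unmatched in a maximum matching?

2

For example, pair a1–q4, a2–q1, a3–q8, a4–q6, a7–q3, a8–q2.
The set {a3, a4, a5, a6} has only 2 neighbours ({q6, q8}), so by Hall's theorem at most 6 of the 8 left vertices can be matched.
That matches 6 of the 8, leaving 2 unmatched; no matching can do better.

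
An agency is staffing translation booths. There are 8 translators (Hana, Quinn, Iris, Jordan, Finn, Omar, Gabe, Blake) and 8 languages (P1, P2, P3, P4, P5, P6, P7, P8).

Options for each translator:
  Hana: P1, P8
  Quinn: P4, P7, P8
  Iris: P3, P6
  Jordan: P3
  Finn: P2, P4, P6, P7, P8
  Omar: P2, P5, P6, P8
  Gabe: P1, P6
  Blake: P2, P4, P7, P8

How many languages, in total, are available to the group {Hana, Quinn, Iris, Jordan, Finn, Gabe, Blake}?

The union of neighbours of {Hana, Quinn, Iris, Jordan, Finn, Gabe, Blake} is {P1, P2, P3, P4, P6, P7, P8}, which has 7 elements.
Since |N(S)| = 7 ≥ |S| = 7, Hall's condition holds for this subset.

7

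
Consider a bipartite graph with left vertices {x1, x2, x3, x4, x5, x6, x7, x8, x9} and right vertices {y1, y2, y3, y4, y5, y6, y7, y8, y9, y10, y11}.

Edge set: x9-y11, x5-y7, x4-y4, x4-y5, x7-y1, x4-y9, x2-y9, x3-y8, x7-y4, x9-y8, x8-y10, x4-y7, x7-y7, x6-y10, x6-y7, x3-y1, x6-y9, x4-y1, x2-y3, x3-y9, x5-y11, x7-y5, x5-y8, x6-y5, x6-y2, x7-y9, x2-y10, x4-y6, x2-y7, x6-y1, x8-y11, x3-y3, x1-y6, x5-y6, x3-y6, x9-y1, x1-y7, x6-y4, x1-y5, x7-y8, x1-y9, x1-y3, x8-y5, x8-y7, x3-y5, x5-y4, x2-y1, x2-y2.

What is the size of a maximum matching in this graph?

9

One maximum matching: x1→y5, x2→y7, x3→y3, x4→y6, x5→y11, x6→y4, x7→y9, x8→y10, x9→y1.
This saturates every left vertex, so 9 is the maximum.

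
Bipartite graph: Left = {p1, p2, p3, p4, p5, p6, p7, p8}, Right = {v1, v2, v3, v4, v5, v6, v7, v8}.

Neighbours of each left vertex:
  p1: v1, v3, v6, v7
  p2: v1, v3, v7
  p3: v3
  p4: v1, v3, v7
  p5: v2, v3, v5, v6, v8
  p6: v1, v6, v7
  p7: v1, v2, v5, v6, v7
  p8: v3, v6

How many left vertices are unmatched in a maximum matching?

2

A valid assignment of size 6: p1-v6, p2-v1, p3-v3, p4-v7, p5-v5, p7-v2.
The set {p1, p2, p3, p4, p6, p8} has only 4 neighbours ({v1, v3, v6, v7}), so by Hall's theorem at most 6 of the 8 left vertices can be matched.
That matches 6 of the 8, leaving 2 unmatched; no matching can do better.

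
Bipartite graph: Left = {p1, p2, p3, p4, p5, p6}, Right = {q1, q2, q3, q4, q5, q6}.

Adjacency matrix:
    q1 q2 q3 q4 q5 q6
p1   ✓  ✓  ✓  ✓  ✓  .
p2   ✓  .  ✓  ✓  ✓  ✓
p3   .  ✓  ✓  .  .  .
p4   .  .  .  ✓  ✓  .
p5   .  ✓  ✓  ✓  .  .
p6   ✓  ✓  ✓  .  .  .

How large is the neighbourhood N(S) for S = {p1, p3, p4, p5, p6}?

The union of neighbours of {p1, p3, p4, p5, p6} is {q1, q2, q3, q4, q5}, which has 5 elements.
Since |N(S)| = 5 ≥ |S| = 5, Hall's condition holds for this subset.

5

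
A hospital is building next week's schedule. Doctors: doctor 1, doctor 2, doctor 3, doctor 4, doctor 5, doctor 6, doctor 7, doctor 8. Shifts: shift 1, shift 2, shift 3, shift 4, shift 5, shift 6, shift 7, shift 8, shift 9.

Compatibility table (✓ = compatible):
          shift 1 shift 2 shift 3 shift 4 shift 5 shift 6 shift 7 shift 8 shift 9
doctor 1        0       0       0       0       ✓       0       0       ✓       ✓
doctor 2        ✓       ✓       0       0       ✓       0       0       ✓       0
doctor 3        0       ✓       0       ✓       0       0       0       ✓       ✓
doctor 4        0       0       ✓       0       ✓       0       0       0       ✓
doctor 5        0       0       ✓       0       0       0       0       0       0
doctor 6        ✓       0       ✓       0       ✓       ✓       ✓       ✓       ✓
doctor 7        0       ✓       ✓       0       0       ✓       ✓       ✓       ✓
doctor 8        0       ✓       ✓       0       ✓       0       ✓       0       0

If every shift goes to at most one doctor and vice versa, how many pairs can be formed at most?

8

A valid assignment of size 8: doctor 1-shift 8, doctor 2-shift 2, doctor 3-shift 4, doctor 4-shift 9, doctor 5-shift 3, doctor 6-shift 7, doctor 7-shift 6, doctor 8-shift 5.
This saturates every doctor, so 8 is the maximum.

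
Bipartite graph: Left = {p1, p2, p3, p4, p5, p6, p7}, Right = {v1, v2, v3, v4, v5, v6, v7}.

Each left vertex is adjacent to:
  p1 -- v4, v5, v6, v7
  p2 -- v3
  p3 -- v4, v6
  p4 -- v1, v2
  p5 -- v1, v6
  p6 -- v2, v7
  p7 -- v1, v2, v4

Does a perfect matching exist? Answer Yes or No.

One maximum matching: p1–v5, p2–v3, p3–v4, p4–v1, p5–v6, p6–v7, p7–v2.
Every left vertex is matched, so this is a perfect matching.

Yes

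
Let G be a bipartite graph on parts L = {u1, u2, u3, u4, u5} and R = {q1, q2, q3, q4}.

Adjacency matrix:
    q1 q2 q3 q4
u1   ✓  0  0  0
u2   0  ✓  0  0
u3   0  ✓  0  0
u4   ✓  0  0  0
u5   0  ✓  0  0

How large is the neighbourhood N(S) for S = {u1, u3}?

The union of neighbours of {u1, u3} is {q1, q2}, which has 2 elements.
Since |N(S)| = 2 ≥ |S| = 2, Hall's condition holds for this subset.

2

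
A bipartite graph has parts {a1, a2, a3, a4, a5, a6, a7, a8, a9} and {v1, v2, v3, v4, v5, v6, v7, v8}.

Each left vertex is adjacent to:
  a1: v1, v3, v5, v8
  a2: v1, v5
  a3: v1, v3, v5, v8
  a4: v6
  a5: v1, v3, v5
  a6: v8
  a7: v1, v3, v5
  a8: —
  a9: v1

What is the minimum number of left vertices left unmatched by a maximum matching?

4

For example, pair a1–v3, a2–v5, a3–v8, a4–v6, a5–v1.
The set {a1, a2, a3, a5, a6, a7, a8, a9} has only 4 neighbours ({v1, v3, v5, v8}), so by Hall's theorem at most 5 of the 9 left vertices can be matched.
That matches 5 of the 9, leaving 4 unmatched; no matching can do better.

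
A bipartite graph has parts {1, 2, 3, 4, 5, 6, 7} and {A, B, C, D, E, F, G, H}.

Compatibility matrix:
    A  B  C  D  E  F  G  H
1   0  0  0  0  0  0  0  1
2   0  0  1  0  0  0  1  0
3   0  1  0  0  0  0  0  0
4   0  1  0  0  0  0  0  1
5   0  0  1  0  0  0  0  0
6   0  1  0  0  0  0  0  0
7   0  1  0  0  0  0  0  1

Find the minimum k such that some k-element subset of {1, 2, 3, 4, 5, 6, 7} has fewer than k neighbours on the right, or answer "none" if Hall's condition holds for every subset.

Take S = {3, 6}. Its neighbourhood is {B}, so |N(S)| = 1 < |S| = 2.
No single vertex violates Hall's condition since each has at least one neighbour, so 2 is the minimum.

2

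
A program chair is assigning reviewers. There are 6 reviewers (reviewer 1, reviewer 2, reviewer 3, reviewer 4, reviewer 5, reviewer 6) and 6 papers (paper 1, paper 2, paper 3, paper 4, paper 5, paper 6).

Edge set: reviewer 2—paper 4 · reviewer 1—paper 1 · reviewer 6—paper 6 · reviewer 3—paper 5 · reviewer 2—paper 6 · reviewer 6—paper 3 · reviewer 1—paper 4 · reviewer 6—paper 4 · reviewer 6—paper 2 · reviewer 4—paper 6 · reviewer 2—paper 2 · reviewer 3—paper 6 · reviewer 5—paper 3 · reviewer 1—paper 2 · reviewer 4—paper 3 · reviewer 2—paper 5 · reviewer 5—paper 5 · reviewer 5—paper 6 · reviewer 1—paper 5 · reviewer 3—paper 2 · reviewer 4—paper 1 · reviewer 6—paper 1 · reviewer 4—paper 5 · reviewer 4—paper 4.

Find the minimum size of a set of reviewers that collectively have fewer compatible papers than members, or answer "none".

none

A matching saturating every reviewer exists, for instance reviewer 1→paper 1, reviewer 2→paper 4, reviewer 3→paper 6, reviewer 4→paper 5, reviewer 5→paper 3, reviewer 6→paper 2.
By Hall's marriage theorem, this means |N(S)| ≥ |S| for every subset S, so no violating subset exists.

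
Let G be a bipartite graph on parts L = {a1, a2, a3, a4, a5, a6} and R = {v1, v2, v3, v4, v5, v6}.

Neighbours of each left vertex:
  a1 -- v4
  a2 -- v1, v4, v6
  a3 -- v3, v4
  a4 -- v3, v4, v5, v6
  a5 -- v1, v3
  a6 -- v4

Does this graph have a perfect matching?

The set {a1, a6} has only 1 neighbour ({v4}), so by Hall's theorem at most 5 of the 6 left vertices can be matched.
Hence no matching covers every left vertex.

No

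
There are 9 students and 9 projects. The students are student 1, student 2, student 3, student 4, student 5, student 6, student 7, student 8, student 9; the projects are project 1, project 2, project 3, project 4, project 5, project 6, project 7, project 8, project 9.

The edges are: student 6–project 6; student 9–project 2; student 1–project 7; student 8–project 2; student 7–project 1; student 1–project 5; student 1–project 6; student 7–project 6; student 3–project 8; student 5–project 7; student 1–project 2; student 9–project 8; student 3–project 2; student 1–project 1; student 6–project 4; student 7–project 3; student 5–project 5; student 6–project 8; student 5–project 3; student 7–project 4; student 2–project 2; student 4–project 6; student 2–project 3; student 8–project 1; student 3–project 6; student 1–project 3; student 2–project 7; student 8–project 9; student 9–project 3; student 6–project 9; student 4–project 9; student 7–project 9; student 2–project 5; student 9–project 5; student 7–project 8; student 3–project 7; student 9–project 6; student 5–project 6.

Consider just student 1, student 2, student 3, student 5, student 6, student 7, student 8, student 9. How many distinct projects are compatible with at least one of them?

The union of neighbours of {student 1, student 2, student 3, student 5, student 6, student 7, student 8, student 9} is {project 1, project 2, project 3, project 4, project 5, project 6, project 7, project 8, project 9}, which has 9 elements.
Since |N(S)| = 9 ≥ |S| = 8, Hall's condition holds for this subset.

9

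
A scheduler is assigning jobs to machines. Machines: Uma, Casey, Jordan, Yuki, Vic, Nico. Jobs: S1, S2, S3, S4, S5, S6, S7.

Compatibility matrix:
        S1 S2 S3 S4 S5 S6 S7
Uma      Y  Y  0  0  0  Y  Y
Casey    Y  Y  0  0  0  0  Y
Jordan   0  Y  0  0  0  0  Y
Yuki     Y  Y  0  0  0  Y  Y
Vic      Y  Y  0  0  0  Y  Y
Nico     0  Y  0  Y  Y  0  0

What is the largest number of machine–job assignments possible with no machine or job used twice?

A valid assignment of size 5: Uma-S6, Casey-S1, Jordan-S7, Yuki-S2, Nico-S4.
The set {Uma, Casey, Jordan, Yuki, Vic} has only 4 neighbours ({S1, S2, S6, S7}), so by Hall's theorem at most 5 of the 6 machines can be matched.

5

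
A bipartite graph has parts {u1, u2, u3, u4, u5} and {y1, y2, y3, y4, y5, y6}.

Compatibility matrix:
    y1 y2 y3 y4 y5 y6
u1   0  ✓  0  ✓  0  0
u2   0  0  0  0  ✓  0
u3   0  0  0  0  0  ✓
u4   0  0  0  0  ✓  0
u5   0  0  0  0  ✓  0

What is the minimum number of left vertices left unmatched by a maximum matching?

One maximum matching: u1→y2, u2→y5, u3→y6.
The set {u2, u4, u5} has only 1 neighbour ({y5}), so by Hall's theorem at most 3 of the 5 left vertices can be matched.
That matches 3 of the 5, leaving 2 unmatched; no matching can do better.

2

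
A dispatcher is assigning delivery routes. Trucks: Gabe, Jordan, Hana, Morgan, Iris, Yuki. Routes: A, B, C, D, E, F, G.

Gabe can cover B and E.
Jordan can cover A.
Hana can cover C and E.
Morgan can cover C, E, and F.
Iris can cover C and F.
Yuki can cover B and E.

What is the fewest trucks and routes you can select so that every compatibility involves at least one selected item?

5

The 5 edges Gabe–B, Jordan–A, Hana–C, Morgan–E, Iris–F form a matching, so any vertex cover needs at least 5 vertices (one per matched edge).
Conversely {Jordan, B, C, E, F} meets every edge and has exactly 5 vertices, so 5 is optimal.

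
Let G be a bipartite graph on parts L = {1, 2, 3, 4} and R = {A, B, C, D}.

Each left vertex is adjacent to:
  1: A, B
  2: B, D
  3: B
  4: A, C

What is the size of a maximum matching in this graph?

4

For example, pair 1–A, 2–D, 3–B, 4–C.
This saturates every left vertex, so 4 is the maximum.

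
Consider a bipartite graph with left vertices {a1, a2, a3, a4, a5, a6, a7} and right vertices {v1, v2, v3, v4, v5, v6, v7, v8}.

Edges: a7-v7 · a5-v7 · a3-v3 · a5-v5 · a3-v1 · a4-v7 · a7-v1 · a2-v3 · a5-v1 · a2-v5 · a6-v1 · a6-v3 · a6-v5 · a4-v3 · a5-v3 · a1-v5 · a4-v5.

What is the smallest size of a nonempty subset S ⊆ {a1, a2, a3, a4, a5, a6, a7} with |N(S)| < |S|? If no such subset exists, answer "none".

4

Take S = {a1, a2, a3, a6}. Its neighbourhood is {v1, v3, v5}, so |N(S)| = 3 < |S| = 4.
Every subset of size less than 4 has at least as many neighbours as members, so 4 is the minimum.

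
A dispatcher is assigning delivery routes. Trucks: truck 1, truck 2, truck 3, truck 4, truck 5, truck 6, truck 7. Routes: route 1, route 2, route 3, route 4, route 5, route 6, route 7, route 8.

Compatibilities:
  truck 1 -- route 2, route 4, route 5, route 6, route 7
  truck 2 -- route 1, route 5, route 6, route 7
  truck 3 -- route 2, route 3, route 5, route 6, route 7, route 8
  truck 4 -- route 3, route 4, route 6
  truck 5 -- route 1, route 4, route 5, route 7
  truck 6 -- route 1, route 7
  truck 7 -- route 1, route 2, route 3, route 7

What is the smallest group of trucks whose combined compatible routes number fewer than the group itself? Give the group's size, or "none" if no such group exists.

A matching saturating every truck exists, for instance truck 1→route 2, truck 2→route 6, truck 3→route 3, truck 4→route 4, truck 5→route 5, truck 6→route 1, truck 7→route 7.
By Hall's marriage theorem, this means |N(S)| ≥ |S| for every subset S, so no violating subset exists.

none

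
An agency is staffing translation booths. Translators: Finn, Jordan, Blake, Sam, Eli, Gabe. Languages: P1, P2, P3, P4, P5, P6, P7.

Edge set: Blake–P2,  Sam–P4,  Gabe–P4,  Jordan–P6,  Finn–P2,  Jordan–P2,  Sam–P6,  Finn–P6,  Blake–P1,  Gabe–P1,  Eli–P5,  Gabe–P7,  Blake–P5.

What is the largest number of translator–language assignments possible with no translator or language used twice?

One maximum matching: Finn–P2, Jordan–P6, Blake–P1, Sam–P4, Eli–P5, Gabe–P7.
All 6 translators are matched, so no larger matching exists.

6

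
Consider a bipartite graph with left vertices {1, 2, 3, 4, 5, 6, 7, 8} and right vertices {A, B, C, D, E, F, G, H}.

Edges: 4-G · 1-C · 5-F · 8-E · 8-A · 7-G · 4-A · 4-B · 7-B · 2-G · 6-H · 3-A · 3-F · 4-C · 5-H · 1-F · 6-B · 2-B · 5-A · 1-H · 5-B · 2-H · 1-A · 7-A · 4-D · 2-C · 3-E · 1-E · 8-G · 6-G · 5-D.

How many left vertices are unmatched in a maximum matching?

0

A valid assignment of size 8: 1-A, 2-C, 3-F, 4-G, 5-D, 6-H, 7-B, 8-E.
This saturates every left vertex, so 8 is the maximum.
That matches 8 of the 8, leaving 0 unmatched; no matching can do better.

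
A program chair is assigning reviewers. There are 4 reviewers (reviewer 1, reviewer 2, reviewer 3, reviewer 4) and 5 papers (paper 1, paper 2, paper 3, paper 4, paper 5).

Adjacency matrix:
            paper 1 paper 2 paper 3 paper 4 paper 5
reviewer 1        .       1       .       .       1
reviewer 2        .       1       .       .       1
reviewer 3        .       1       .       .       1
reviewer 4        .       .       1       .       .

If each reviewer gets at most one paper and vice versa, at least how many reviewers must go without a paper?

A valid assignment of size 3: reviewer 1→paper 5, reviewer 2→paper 2, reviewer 4→paper 3.
The set {reviewer 1, reviewer 2, reviewer 3} has only 2 neighbours ({paper 2, paper 5}), so by Hall's theorem at most 3 of the 4 reviewers can be matched.
That matches 3 of the 4, leaving 1 unmatched; no matching can do better.

1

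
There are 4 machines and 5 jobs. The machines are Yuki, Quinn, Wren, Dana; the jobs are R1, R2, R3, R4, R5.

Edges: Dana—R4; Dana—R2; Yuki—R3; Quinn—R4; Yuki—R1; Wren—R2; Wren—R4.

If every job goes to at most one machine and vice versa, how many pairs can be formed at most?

3

For example, pair Yuki-R3, Quinn-R4, Wren-R2.
The set {Quinn, Wren, Dana} has only 2 neighbours ({R2, R4}), so by Hall's theorem at most 3 of the 4 machines can be matched.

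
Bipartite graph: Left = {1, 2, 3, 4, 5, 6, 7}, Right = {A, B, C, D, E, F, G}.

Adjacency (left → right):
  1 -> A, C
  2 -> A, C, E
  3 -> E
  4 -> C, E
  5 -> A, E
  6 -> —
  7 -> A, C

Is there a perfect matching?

No

The set {1, 2, 3, 4, 5, 6, 7} has only 3 neighbours ({A, C, E}), so by Hall's theorem at most 3 of the 7 left vertices can be matched.
Hence no matching covers every left vertex.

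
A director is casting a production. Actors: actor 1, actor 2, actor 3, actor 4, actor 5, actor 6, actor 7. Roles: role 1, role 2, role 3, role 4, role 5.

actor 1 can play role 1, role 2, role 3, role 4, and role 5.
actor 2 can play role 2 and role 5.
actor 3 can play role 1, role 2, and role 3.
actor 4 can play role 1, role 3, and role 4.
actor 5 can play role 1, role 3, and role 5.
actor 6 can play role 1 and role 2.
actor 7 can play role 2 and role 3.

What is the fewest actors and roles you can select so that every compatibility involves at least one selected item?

5

The 5 edges actor 1–role 1, actor 2–role 2, actor 3–role 3, actor 4–role 4, actor 5–role 5 form a matching, so any vertex cover needs at least 5 vertices (one per matched edge).
Conversely {role 1, role 2, role 3, role 4, role 5} meets every edge and has exactly 5 vertices, so 5 is optimal.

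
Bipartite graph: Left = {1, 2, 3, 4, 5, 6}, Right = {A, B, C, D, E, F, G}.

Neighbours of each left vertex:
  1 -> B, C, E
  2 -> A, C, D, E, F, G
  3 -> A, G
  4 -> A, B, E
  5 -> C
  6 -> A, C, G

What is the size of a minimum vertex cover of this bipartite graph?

6

The 6 edges 1–E, 2–F, 3–A, 4–B, 5–C, 6–G form a matching, so any vertex cover needs at least 6 vertices (one per matched edge).
Conversely {1, 2, 3, 4, 5, 6} meets every edge and has exactly 6 vertices, so 6 is optimal.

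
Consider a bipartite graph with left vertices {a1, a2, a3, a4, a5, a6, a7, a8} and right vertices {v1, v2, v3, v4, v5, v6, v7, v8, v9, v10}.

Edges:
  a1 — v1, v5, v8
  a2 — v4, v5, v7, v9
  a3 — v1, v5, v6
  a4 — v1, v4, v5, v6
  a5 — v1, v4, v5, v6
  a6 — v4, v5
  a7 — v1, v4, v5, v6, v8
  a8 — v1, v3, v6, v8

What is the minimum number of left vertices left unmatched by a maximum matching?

A valid assignment of size 7: a1-v8, a2-v7, a3-v5, a4-v1, a5-v6, a6-v4, a8-v3.
The set {a1, a3, a4, a5, a6, a7} has only 5 neighbours ({v1, v4, v5, v6, v8}), so by Hall's theorem at most 7 of the 8 left vertices can be matched.
That matches 7 of the 8, leaving 1 unmatched; no matching can do better.

1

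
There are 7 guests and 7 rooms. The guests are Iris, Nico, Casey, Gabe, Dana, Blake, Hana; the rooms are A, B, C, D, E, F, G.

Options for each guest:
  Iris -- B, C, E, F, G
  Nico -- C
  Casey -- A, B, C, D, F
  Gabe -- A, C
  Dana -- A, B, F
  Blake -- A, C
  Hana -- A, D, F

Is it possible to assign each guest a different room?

The set {Nico, Gabe, Blake} has only 2 neighbours ({A, C}), so by Hall's theorem at most 6 of the 7 guests can be matched.
Hence no matching covers every guest.

No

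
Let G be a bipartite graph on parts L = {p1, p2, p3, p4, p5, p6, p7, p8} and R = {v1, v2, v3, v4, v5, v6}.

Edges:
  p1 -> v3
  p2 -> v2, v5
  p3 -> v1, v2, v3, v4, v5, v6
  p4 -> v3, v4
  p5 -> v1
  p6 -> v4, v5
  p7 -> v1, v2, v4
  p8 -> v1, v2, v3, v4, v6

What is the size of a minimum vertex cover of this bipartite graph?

The 6 edges p1–v3, p2–v2, p3–v6, p4–v4, p5–v1, p6–v5 form a matching, so any vertex cover needs at least 6 vertices (one per matched edge).
Conversely {v1, v2, v3, v4, v5, v6} meets every edge and has exactly 6 vertices, so 6 is optimal.

6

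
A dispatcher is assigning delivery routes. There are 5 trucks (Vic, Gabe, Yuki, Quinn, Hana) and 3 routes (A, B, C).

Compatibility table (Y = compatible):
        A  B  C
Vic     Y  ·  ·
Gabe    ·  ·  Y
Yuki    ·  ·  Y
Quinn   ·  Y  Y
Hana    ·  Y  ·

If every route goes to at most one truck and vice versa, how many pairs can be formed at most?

3

One maximum matching: Vic-A, Gabe-C, Quinn-B.
The set {Gabe, Yuki, Quinn, Hana} has only 2 neighbours ({B, C}), so by Hall's theorem at most 3 of the 5 trucks can be matched.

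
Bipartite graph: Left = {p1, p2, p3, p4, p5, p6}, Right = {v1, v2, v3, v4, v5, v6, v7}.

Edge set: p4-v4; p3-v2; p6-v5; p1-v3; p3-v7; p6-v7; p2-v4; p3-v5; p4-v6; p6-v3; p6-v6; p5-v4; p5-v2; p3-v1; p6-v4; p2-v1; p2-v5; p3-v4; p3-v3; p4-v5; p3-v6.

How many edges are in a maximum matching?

One maximum matching: p1–v3, p2–v1, p3–v2, p4–v5, p5–v4, p6–v6.
This saturates every left vertex, so 6 is the maximum.

6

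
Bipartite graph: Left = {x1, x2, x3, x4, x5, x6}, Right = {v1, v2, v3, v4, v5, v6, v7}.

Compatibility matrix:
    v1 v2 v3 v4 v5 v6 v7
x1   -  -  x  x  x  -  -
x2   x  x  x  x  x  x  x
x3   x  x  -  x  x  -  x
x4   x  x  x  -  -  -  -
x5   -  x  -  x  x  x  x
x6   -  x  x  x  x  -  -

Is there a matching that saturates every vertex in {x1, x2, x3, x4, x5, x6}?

One maximum matching: x1–v4, x2–v3, x3–v5, x4–v1, x5–v6, x6–v2.
All 6 left vertices are covered.

Yes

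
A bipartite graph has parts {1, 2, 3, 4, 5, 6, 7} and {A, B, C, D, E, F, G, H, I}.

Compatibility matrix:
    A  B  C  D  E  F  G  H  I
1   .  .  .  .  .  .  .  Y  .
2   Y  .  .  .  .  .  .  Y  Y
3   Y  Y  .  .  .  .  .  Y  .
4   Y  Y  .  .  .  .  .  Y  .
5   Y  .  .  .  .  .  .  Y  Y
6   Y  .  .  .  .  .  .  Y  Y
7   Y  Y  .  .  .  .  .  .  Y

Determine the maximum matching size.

A valid assignment of size 4: 1–H, 2–I, 3–A, 4–B.
The set {1, 2, 3, 4, 5, 6, 7} has only 4 neighbours ({A, B, H, I}), so by Hall's theorem at most 4 of the 7 left vertices can be matched.

4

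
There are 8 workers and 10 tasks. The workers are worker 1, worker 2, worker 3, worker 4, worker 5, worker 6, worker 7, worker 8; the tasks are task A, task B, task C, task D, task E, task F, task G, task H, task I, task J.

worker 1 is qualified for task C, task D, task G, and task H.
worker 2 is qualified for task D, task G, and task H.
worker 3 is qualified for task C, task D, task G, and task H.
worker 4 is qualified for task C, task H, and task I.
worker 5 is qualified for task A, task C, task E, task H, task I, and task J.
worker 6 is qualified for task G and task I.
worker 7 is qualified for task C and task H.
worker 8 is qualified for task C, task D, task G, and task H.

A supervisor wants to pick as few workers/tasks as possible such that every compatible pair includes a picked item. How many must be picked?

A maximum matching has 6 edges (e.g. worker 1–task H, worker 2–task D, worker 3–task C, worker 4–task I, worker 5–task A, worker 6–task G).
By König's theorem the minimum vertex cover has the same size. One such cover is {worker 5, task C, task D, task G, task H, task I}.

6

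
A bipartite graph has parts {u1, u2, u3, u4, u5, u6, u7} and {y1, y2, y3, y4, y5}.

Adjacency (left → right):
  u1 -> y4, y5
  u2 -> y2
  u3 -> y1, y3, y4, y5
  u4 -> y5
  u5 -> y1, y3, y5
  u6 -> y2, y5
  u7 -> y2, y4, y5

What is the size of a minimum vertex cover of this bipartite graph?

The 5 edges u1–y4, u2–y2, u3–y1, u4–y5, u5–y3 form a matching, so any vertex cover needs at least 5 vertices (one per matched edge).
Conversely {u3, u5, y2, y4, y5} meets every edge and has exactly 5 vertices, so 5 is optimal.

5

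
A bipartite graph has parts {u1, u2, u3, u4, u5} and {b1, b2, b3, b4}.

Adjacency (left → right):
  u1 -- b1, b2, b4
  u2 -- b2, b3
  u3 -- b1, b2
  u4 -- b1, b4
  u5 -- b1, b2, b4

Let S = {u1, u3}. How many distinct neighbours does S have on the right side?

The union of neighbours of {u1, u3} is {b1, b2, b4}, which has 3 elements.
Since |N(S)| = 3 ≥ |S| = 2, Hall's condition holds for this subset.

3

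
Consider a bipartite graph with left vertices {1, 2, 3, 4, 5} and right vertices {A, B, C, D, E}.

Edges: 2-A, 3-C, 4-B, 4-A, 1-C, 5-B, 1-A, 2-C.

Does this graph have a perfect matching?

No

The set {1, 2, 3, 4, 5} has only 3 neighbours ({A, B, C}), so by Hall's theorem at most 3 of the 5 left vertices can be matched.
Hence no matching covers every left vertex.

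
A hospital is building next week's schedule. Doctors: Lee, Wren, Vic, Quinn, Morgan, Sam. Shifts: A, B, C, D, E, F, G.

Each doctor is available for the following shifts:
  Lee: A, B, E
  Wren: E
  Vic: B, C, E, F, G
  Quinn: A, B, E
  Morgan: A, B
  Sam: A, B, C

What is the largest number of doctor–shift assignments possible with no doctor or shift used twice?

A valid assignment of size 5: Lee–A, Wren–E, Vic–G, Quinn–B, Sam–C.
The set {Lee, Wren, Quinn, Morgan} has only 3 neighbours ({A, B, E}), so by Hall's theorem at most 5 of the 6 doctors can be matched.

5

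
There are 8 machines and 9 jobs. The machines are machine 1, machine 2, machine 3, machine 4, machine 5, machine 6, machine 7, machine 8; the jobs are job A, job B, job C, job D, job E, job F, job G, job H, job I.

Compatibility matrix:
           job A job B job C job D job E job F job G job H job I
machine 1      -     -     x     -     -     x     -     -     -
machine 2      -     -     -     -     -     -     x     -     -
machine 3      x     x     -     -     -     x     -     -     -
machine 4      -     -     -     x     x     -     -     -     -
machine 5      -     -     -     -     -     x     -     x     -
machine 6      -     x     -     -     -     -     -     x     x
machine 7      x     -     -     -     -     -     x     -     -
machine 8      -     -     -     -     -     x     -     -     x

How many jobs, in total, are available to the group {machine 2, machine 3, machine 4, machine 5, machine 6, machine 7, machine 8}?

The union of neighbours of {machine 2, machine 3, machine 4, machine 5, machine 6, machine 7, machine 8} is {job A, job B, job D, job E, job F, job G, job H, job I}, which has 8 elements.
Since |N(S)| = 8 ≥ |S| = 7, Hall's condition holds for this subset.

8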